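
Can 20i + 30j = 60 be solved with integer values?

Step 1: Compute gcd(20, 30).
gcd(20, 30) = 10

Step 2: Check divisibility.
Does 10 divide 60? 60 = 10 x 6, so yes.

By the theorem on linear Diophantine equations, 20i + 30j = 60 has integer solutions if and only if gcd(20, 30) divides 60. Since 10 | 60, solutions exist.

Yes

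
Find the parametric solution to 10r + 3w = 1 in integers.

Step 1: Compute gcd(10, 3) = 1.
Since 1 divides 1, solutions exist.

Step 2: Find a particular solution using extended Euclidean algorithm.
We get r₀ = 1, w₀ = -3.
Check: 10*1 + 3*-3 = 1 = 1 ✓

Step 3: Write the general solution.
r = 1 + (3/1)t = 1 + 3t
w = -3 - (10/1)t = -3 - 10t
for any integer t.

r = 1 + 3t, w = -3 - 10t for integer t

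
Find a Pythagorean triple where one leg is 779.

We need the other leg and hypotenuse such that 779² + x² = c².
Take x = 660, c = 1021: 779² + 660² = 606841 + 435600 = 1042441 = 1021² ✓
Triple: (779, 660, 1021)

(779, 660, 1021)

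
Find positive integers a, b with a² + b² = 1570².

We need a² + b² = 1570² = 2464900.
Trying: 1566² + 112² = 2452356 + 12544 = 2464900 ✓

(1566, 112, 1570)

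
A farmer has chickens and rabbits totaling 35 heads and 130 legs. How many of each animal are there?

Let c = chickens, r = rabbits.
Heads: c + r = 35
Legs: 2c + 4r = 130
From the first equation, c = 35 - r. Substitute:
2(35 - r) + 4r = 130
70 + 2r = 130
r = (130 - 70)/2 = 30
c = 35 - 30 = 5

Chickens: 5, Rabbits: 30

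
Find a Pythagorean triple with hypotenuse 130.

We need a² + b² = 130² = 16900.
Trying: 126² + 32² = 15876 + 1024 = 16900 ✓

(126, 32, 130)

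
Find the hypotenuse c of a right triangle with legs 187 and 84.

c² = a² + b² = 187² + 84² = 34969 + 7056 = 42025
c = 205

205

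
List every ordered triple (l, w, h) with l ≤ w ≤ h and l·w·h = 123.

Iterate l from 1 to ⌊123^(1/3)⌋. For each l dividing 123, iterate w ≥ l with w dividing 123/l, and set h = 123/(l·w).
Triples found (2): (1×1×123), (1×3×41)

(1×1×123), (1×3×41)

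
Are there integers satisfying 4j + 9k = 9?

Step 1: Compute gcd(4, 9).
gcd(4, 9) = 1

Step 2: Check divisibility.
Does 1 divide 9? 9 = 1 x 9, so yes.

By the theorem on linear Diophantine equations, 4j + 9k = 9 has integer solutions if and only if gcd(4, 9) divides 9. Since 1 | 9, solutions exist.

Yes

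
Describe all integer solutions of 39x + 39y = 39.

Step 1: Compute gcd(39, 39) = 39.
Since 39 divides 39, solutions exist.

Step 2: Find a particular solution using extended Euclidean algorithm.
We get x₀ = 0, y₀ = 1.
Check: 39*0 + 39*1 = 39 = 39 ✓

Step 3: Write the general solution.
x = 0 + (39/39)t = 0 + 1t
y = 1 - (39/39)t = 1 - 1t
for any integer t.

x = 0 + 1t, y = 1 - 1t for integer t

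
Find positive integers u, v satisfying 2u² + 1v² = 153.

Try small values of u and check whether (153 - 2u²)/1 is a perfect square.
u = 8: 2·8² = 128, so 1v² = 153 - 128 = 25, giving v² = 25, v = 5.
Check: 2·8² + 1·5² = 128 + 25 = 153 ✓

u = 8, v = 5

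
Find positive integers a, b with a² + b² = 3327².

We need a² + b² = 3327² = 11068929.
Trying: 423² + 3300² = 178929 + 10890000 = 11068929 ✓

(423, 3300, 3327)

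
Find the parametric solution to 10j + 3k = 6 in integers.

Step 1: Compute gcd(10, 3) = 1.
Since 1 divides 6, solutions exist.

Step 2: Find a particular solution using extended Euclidean algorithm.
We get j₀ = 6, k₀ = -18.
Check: 10*6 + 3*-18 = 6 = 6 ✓

Step 3: Write the general solution.
j = 6 + (3/1)t = 6 + 3t
k = -18 - (10/1)t = -18 - 10t
for any integer t.

j = 6 + 3t, k = -18 - 10t for integer t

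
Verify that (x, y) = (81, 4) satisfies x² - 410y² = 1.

Compute x² = 81² = 6561
Compute 410y² = 410·4² = 410·16 = 6560
x² - 410y² = 6561 - 6560 = 1
Since this equals 1, (81, 4) is a solution.

Yes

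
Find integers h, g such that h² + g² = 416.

We need to find integers h, g > 0 such that h² + g² = 416.
Trying h = 4: g² = 416 - 4² = 416 - 16 = 400
g = 20
Check: 4² + 20² = 16 + 400 = 416 ✓

416 = 4² + 20²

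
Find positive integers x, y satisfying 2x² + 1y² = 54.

Try small values of x and check whether (54 - 2x²)/1 is a perfect square.
x = 5: 2·5² = 50, so 1y² = 54 - 50 = 4, giving y² = 4, y = 2.
Check: 2·5² + 1·2² = 50 + 4 = 54 ✓

x = 5, y = 2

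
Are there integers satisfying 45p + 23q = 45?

Step 1: Compute gcd(45, 23).
gcd(45, 23) = 1

Step 2: Check divisibility.
Does 1 divide 45? 45 = 1 x 45, so yes.

By the theorem on linear Diophantine equations, 45p + 23q = 45 has integer solutions if and only if gcd(45, 23) divides 45. Since 1 | 45, solutions exist.

Yes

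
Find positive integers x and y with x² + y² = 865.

We need to find integers x, y > 0 such that x² + y² = 865.
Trying x = 9: y² = 865 - 9² = 865 - 81 = 784
y = 28
Check: 9² + 28² = 81 + 784 = 865 ✓

865 = 9² + 28²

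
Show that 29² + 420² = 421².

Compute a² + b² = 29² + 420² = 841 + 176400 = 177241
Compute c² = 421² = 177241
Since 177241 = 177241, confirmed.

Yes, it is a Pythagorean triple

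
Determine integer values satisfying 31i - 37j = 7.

Step 1: Check solvability.
gcd(31, 37) = 1
Since 1 divides 7, solutions exist.

Step 2: Apply extended Euclidean algorithm to find gcd.
We find integers such that 31*x0 + 37*y0 = 1

Step 3: Scale the particular solution.
Multiply by 7/1 = 7:
i = 42, j = 35

Step 4: Verify.
31*(42) - 37*(35) = 7 = 7 ✓

i = 42, j = 35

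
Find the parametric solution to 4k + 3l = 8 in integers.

Step 1: Compute gcd(4, 3) = 1.
Since 1 divides 8, solutions exist.

Step 2: Find a particular solution using extended Euclidean algorithm.
We get k₀ = 8, l₀ = -8.
Check: 4*8 + 3*-8 = 8 = 8 ✓

Step 3: Write the general solution.
k = 8 + (3/1)t = 8 + 3t
l = -8 - (4/1)t = -8 - 4t
for any integer t.

k = 8 + 3t, l = -8 - 4t for integer t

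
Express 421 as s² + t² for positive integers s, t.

We need to find integers s, t > 0 such that s² + t² = 421.
Trying s = 14: t² = 421 - 14² = 421 - 196 = 225
t = 15
Check: 14² + 15² = 196 + 225 = 421 ✓

421 = 14² + 15²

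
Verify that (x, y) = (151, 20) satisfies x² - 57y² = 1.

Compute x² = 151² = 22801
Compute 57y² = 57·20² = 57·400 = 22800
x² - 57y² = 22801 - 22800 = 1
Since this equals 1, (151, 20) is a solution.

Yes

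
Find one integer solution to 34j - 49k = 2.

Step 1: Check solvability.
gcd(34, 49) = 1
Since 1 divides 2, solutions exist.

Step 2: Apply extended Euclidean algorithm to find gcd.
We find integers such that 34*x0 + 49*y0 = 1

Step 3: Scale the particular solution.
Multiply by 2/1 = 2:
j = 26, k = 18

Step 4: Verify.
34*(26) - 49*(18) = 2 = 2 ✓

j = 26, k = 18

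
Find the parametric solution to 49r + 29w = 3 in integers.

Step 1: Compute gcd(49, 29) = 1.
Since 1 divides 3, solutions exist.

Step 2: Find a particular solution using extended Euclidean algorithm.
We get r₀ = -39, w₀ = 66.
Check: 49*-39 + 29*66 = 3 = 3 ✓

Step 3: Write the general solution.
r = -39 + (29/1)t = -39 + 29t
w = 66 - (49/1)t = 66 - 49t
for any integer t.

r = -39 + 29t, w = 66 - 49t for integer t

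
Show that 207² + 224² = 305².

Compute a² + b²:
207² + 224² = 42849 + 50176 = 93025
Compute c²:
305² = 93025
Since 93025 = 93025, it is a Pythagorean triple.

Yes, it is a Pythagorean triple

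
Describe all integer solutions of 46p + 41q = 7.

Step 1: Compute gcd(46, 41) = 1.
Since 1 divides 7, solutions exist.

Step 2: Find a particular solution using extended Euclidean algorithm.
We get p₀ = -56, q₀ = 63.
Check: 46*-56 + 41*63 = 7 = 7 ✓

Step 3: Write the general solution.
p = -56 + (41/1)t = -56 + 41t
q = 63 - (46/1)t = 63 - 46t
for any integer t.

p = -56 + 41t, q = 63 - 46t for integer t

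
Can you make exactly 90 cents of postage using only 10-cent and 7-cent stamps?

We need non-negative x, y with 10x + 7y = 90.
gcd(10, 7) = 1 divides 90, so integer solutions exist.
Search for a non-negative one: x = 2 gives 7y = 90 - 20 = 70, so y = 10.
Check: 10·2 + 7·10 = 90 ✓

Yes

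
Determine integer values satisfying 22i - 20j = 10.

Step 1: Check solvability.
gcd(22, 20) = 2
Since 2 divides 10, solutions exist.

Step 2: Apply extended Euclidean algorithm to find gcd.
We find integers such that 22*x0 + 20*y0 = 2

Step 3: Scale the particular solution.
Multiply by 10/2 = 5:
i = 5, j = 5

Step 4: Verify.
22*(5) - 20*(5) = 10 = 10 ✓

i = 5, j = 5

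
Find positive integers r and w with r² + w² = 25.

We need to find integers r, w > 0 such that r² + w² = 25.
Trying r = 3: w² = 25 - 3² = 25 - 9 = 16
w = 4
Check: 3² + 4² = 9 + 16 = 25 ✓

25 = 3² + 4²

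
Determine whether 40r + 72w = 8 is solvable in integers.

Step 1: Compute gcd(40, 72).
gcd(40, 72) = 8

Step 2: Check divisibility.
Does 8 divide 8? 8 = 8 x 1, so yes.

By the theorem on linear Diophantine equations, 40r + 72w = 8 has integer solutions if and only if gcd(40, 72) divides 8. Since 8 | 8, solutions exist.

Yes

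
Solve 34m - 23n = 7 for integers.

Step 1: Check solvability.
gcd(34, 23) = 1
Since 1 divides 7, solutions exist.

Step 2: Apply extended Euclidean algorithm to find gcd.
We find integers such that 34*x0 + 23*y0 = 1

Step 3: Scale the particular solution.
Multiply by 7/1 = 7:
m = -14, n = -21

Step 4: Verify.
34*(-14) - 23*(-21) = 7 = 7 ✓

m = -14, n = -21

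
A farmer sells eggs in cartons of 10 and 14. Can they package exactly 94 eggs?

We need non-negative a, b with 10a + 14b = 94.
gcd(10, 14) = 2 divides 94.
Try a = 1: 14b = 94 - 10 = 84, so b = 6.
One way: 1 cartons of 10 and 6 cartons of 14.

Yes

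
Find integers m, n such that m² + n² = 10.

We need to find integers m, n > 0 such that m² + n² = 10.
Trying m = 1: n² = 10 - 1² = 10 - 1 = 9
n = 3
Check: 1² + 3² = 1 + 9 = 10 ✓

10 = 1² + 3²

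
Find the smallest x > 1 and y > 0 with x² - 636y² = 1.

We seek the smallest positive integers (x, y) with x² - 636y² = 1, i.e., x² = 636y² + 1.
Try successive y values:
y = 1: x² = 636·1² + 1 = 637, not a perfect square
y = 2: x² = 636·2² + 1 = 2545, not a perfect square
y = 3: x² = 636·3² + 1 = 5725, not a perfect square
... continuing the search (or via continued fractions) ...
y = 139020: x² = 636·139020² + 1 = 12291692414401, x = 3505951 ✓

Verify: 3505951² - 636·139020² = 12291692414401 - 12291692414400 = 1 ✓

x = 3505951, y = 139020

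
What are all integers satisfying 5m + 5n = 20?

Step 1: Compute gcd(5, 5) = 5.
Since 5 divides 20, solutions exist.

Step 2: Find a particular solution using extended Euclidean algorithm.
We get m₀ = 0, n₀ = 4.
Check: 5*0 + 5*4 = 20 = 20 ✓

Step 3: Write the general solution.
m = 0 + (5/5)t = 0 + 1t
n = 4 - (5/5)t = 4 - 1t
for any integer t.

m = 0 + 1t, n = 4 - 1t for integer t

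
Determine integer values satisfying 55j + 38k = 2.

Step 1: Check solvability.
gcd(55, 38) = 1
Since 1 divides 2, solutions exist.

Step 2: Apply extended Euclidean algorithm to find gcd.
We find integers such that 55*x0 + 38*y0 = 1

Step 3: Scale the particular solution.
Multiply by 2/1 = 2:
j = 18, k = -26

Step 4: Verify.
55*(18) + 38*(-26) = 2 = 2 ✓

j = 18, k = -26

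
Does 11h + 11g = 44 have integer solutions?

Step 1: Compute gcd(11, 11).
gcd(11, 11) = 11

Step 2: Check divisibility.
Does 11 divide 44? 44 = 11 x 4, so yes.

By the theorem on linear Diophantine equations, 11h + 11g = 44 has integer solutions if and only if gcd(11, 11) divides 44. Since 11 | 44, solutions exist.

Yes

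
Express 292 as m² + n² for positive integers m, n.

We need to find integers m, n > 0 such that m² + n² = 292.
Trying m = 6: n² = 292 - 6² = 292 - 36 = 256
n = 16
Check: 6² + 16² = 36 + 256 = 292 ✓

292 = 6² + 16²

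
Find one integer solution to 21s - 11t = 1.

Step 1: Check solvability.
gcd(21, 11) = 1
Since 1 divides 1, solutions exist.

Step 2: Apply extended Euclidean algorithm to find gcd.
We find integers such that 21*x0 + 11*y0 = 1

Step 3: Scale the particular solution.
Multiply by 1/1 = 1:
s = -1, t = -2

Step 4: Verify.
21*(-1) - 11*(-2) = 1 = 1 ✓

s = -1, t = -2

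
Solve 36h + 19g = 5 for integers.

Step 1: Check solvability.
gcd(36, 19) = 1
Since 1 divides 5, solutions exist.

Step 2: Apply extended Euclidean algorithm to find gcd.
We find integers such that 36*x0 + 19*y0 = 1

Step 3: Scale the particular solution.
Multiply by 5/1 = 5:
h = 45, g = -85

Step 4: Verify.
36*(45) + 19*(-85) = 5 = 5 ✓

h = 45, g = -85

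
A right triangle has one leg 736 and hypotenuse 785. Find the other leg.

a² = c² - b² = 616225 - 541696 = 74529
a = 273

273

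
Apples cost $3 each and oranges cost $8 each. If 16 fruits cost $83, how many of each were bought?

Let a = apples, o = oranges.
a + o = 16
3a + 8o = 83
Substitute o = 16 - a:
3a + 8(16 - a) = 83
(3 - 8)a = 83 - 128
-5a = -45
a = 9, o = 16 - 9 = 7

Apples: 9, Oranges: 7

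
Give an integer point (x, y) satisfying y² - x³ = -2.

Try small integer x values and check whether x³ - 2 is a perfect square.
x = 3: x³ - 2 = 3³ - 2 = 27 - 2 = 25
Is 25 a perfect square? 5² = 25 ✓
So (x, y) = (3, -5) is a solution.

x = 3, y = -5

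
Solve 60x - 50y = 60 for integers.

Step 1: Check solvability.
gcd(60, 50) = 10
Since 10 divides 60, solutions exist.

Step 2: Apply extended Euclidean algorithm to find gcd.
We find integers such that 60*x0 + 50*y0 = 10

Step 3: Scale the particular solution.
Multiply by 60/10 = 6:
x = 6, y = 6

Step 4: Verify.
60*(6) - 50*(6) = 60 = 60 ✓

x = 6, y = 6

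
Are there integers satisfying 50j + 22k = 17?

Step 1: Compute gcd(50, 22).
gcd(50, 22) = 2

Step 2: Check divisibility.
Does 2 divide 17? 17 = 2 x 8 + 1, so no.

By the theorem on linear Diophantine equations, 50j + 22k = 17 has integer solutions if and only if gcd(50, 22) divides 17. Since 2 does not divide 17, no solutions exist.

No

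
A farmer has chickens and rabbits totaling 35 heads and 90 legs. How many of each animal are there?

Let c = chickens, r = rabbits.
Heads: c + r = 35
Legs: 2c + 4r = 90
From the first equation, c = 35 - r. Substitute:
2(35 - r) + 4r = 90
70 + 2r = 90
r = (90 - 70)/2 = 10
c = 35 - 10 = 25

Chickens: 25, Rabbits: 10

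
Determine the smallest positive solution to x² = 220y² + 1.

We seek the smallest positive integers (x, y) with x² - 220y² = 1, i.e., x² = 220y² + 1.
Try successive y values:
y = 1: x² = 220·1² + 1 = 221, not a perfect square
y = 2: x² = 220·2² + 1 = 881, not a perfect square
y = 3: x² = 220·3² + 1 = 1981, not a perfect square
... continuing the search (or via continued fractions) ...
y = 6: x² = 220·6² + 1 = 7921, x = 89 ✓

Verify: 89² - 220·6² = 7921 - 7920 = 1 ✓

x = 89, y = 6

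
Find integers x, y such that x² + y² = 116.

We need to find integers x, y > 0 such that x² + y² = 116.
Trying x = 4: y² = 116 - 4² = 116 - 16 = 100
y = 10
Check: 4² + 10² = 16 + 100 = 116 ✓

116 = 4² + 10²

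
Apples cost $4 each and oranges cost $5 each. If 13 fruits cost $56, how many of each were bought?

Let a = apples, o = oranges.
a + o = 13
4a + 5o = 56
Substitute o = 13 - a:
4a + 5(13 - a) = 56
(4 - 5)a = 56 - 65
-1a = -9
a = 9, o = 13 - 9 = 4

Apples: 9, Oranges: 4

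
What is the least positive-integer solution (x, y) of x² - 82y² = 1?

We seek the smallest positive integers (x, y) with x² - 82y² = 1, i.e., x² = 82y² + 1.
Try successive y values:
y = 1: x² = 82·1² + 1 = 83, not a perfect square
y = 2: x² = 82·2² + 1 = 329, not a perfect square
y = 3: x² = 82·3² + 1 = 739, not a perfect square
... continuing the search (or via continued fractions) ...
y = 18: x² = 82·18² + 1 = 26569, x = 163 ✓

Verify: 163² - 82·18² = 26569 - 26568 = 1 ✓

x = 163, y = 18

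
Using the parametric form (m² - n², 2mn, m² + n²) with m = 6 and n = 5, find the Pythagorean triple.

a = m² - n² = 36 - 25 = 11
b = 2mn = 2·6·5 = 60
c = m² + n² = 36 + 25 = 61
Verify: 11² + 60² = 121 + 3600 = 3721 = 61² ✓

(11, 60, 61)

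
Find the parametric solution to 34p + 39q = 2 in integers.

Step 1: Compute gcd(34, 39) = 1.
Since 1 divides 2, solutions exist.

Step 2: Find a particular solution using extended Euclidean algorithm.
We get p₀ = -16, q₀ = 14.
Check: 34*-16 + 39*14 = 2 = 2 ✓

Step 3: Write the general solution.
p = -16 + (39/1)t = -16 + 39t
q = 14 - (34/1)t = 14 - 34t
for any integer t.

p = -16 + 39t, q = 14 - 34t for integer t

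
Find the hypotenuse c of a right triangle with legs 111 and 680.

c² = a² + b² = 111² + 680² = 12321 + 462400 = 474721
c = 689

689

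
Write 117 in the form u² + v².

We need to find integers u, v > 0 such that u² + v² = 117.
Trying u = 6: v² = 117 - 6² = 117 - 36 = 81
v = 9
Check: 6² + 9² = 36 + 81 = 117 ✓

117 = 6² + 9²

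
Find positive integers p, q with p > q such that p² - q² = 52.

Factor: p² - q² = (p+q)(p-q) = 52.
We need two factors of 52 with the same parity.
Use p+q = 26 and p-q = 2 (product 26·2 = 52).
Adding: 2p = 28, so p = 14.
Subtracting: 2q = 24, so q = 12.
Check: 14² - 12² = 196 - 144 = 52 ✓

p = 14, q = 12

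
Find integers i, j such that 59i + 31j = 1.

Step 1: Check solvability.
gcd(59, 31) = 1
Since 1 divides 1, solutions exist.

Step 2: Apply extended Euclidean algorithm to find gcd.
We find integers such that 59*x0 + 31*y0 = 1

Step 3: Scale the particular solution.
Multiply by 1/1 = 1:
i = 10, j = -19

Step 4: Verify.
59*(10) + 31*(-19) = 1 = 1 ✓

i = 10, j = -19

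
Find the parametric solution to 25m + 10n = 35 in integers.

Step 1: Compute gcd(25, 10) = 5.
Since 5 divides 35, solutions exist.

Step 2: Find a particular solution using extended Euclidean algorithm.
We get m₀ = 7, n₀ = -14.
Check: 25*7 + 10*-14 = 35 = 35 ✓

Step 3: Write the general solution.
m = 7 + (10/5)t = 7 + 2t
n = -14 - (25/5)t = -14 - 5t
for any integer t.

m = 7 + 2t, n = -14 - 5t for integer t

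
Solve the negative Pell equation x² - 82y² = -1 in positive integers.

We need x² = 82y² - 1. Try successive y:
y = 1: x² = 82·1² - 1 = 81 = 9² ✓
Check: 9² - 82·1² = 81 - 82 = -1 ✓

x = 9, y = 1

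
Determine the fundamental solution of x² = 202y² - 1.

We need x² = 202y² - 1. Try successive y:
y = 1: x² = 202·1² - 1 = 201, not a perfect square
y = 2: x² = 202·2² - 1 = 807, not a perfect square
y = 3: x² = 202·3² - 1 = 1817, not a perfect square
...
y = 221: x² = 202·221² - 1 = 9865881 = 3141² ✓
Check: 3141² - 202·221² = 9865881 - 9865882 = -1 ✓

x = 3141, y = 221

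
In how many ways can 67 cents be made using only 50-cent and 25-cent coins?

We need non-negative integers (x, y) with 50x + 25y = 67.
For each x from 0 to 1, check if (67 - 50x) is a non-negative multiple of 25.
Solutions (x, y): none
Count: 0

0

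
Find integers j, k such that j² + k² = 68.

We need to find integers j, k > 0 such that j² + k² = 68.
Trying j = 2: k² = 68 - 2² = 68 - 4 = 64
k = 8
Check: 2² + 8² = 4 + 64 = 68 ✓

68 = 2² + 8²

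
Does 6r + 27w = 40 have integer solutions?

Step 1: Compute gcd(6, 27).
gcd(6, 27) = 3

Step 2: Check divisibility.
Does 3 divide 40? 40 = 3 x 13 + 1, so no.

By the theorem on linear Diophantine equations, 6r + 27w = 40 has integer solutions if and only if gcd(6, 27) divides 40. Since 3 does not divide 40, no solutions exist.

No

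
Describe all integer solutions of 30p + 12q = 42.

Step 1: Compute gcd(30, 12) = 6.
Since 6 divides 42, solutions exist.

Step 2: Find a particular solution using extended Euclidean algorithm.
We get p₀ = 7, q₀ = -14.
Check: 30*7 + 12*-14 = 42 = 42 ✓

Step 3: Write the general solution.
p = 7 + (12/6)t = 7 + 2t
q = -14 - (30/6)t = -14 - 5t
for any integer t.

p = 7 + 2t, q = -14 - 5t for integer t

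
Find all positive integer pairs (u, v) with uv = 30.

The positive divisors of 30 are: 1, 2, 3, 5, 6, 10, 15, 30.
Each divisor d gives the pair (d, 30/d):
(1, 30), (2, 15), (3, 10), (5, 6), (6, 5), (10, 3), (15, 2), (30, 1)

(1, 30), (2, 15), (3, 10), (5, 6), (6, 5), (10, 3), (15, 2), (30, 1)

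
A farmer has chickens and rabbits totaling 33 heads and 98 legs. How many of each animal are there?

Let c = chickens, r = rabbits.
Heads: c + r = 33
Legs: 2c + 4r = 98
From the first equation, c = 33 - r. Substitute:
2(33 - r) + 4r = 98
66 + 2r = 98
r = (98 - 66)/2 = 16
c = 33 - 16 = 17

Chickens: 17, Rabbits: 16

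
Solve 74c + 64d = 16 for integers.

Step 1: Check solvability.
gcd(74, 64) = 2
Since 2 divides 16, solutions exist.

Step 2: Apply extended Euclidean algorithm to find gcd.
We find integers such that 74*x0 + 64*y0 = 2

Step 3: Scale the particular solution.
Multiply by 16/2 = 8:
c = 104, d = -120

Step 4: Verify.
74*(104) + 64*(-120) = 16 = 16 ✓

c = 104, d = -120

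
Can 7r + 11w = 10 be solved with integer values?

Step 1: Compute gcd(7, 11).
gcd(7, 11) = 1

Step 2: Check divisibility.
Does 1 divide 10? 10 = 1 x 10, so yes.

By the theorem on linear Diophantine equations, 7r + 11w = 10 has integer solutions if and only if gcd(7, 11) divides 10. Since 1 | 10, solutions exist.

Yes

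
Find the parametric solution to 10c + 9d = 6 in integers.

Step 1: Compute gcd(10, 9) = 1.
Since 1 divides 6, solutions exist.

Step 2: Find a particular solution using extended Euclidean algorithm.
We get c₀ = 6, d₀ = -6.
Check: 10*6 + 9*-6 = 6 = 6 ✓

Step 3: Write the general solution.
c = 6 + (9/1)t = 6 + 9t
d = -6 - (10/1)t = -6 - 10t
for any integer t.

c = 6 + 9t, d = -6 - 10t for integer t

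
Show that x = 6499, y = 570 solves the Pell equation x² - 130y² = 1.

Compute x² = 6499² = 42237001
Compute 130y² = 130·570² = 130·324900 = 42237000
x² - 130y² = 42237001 - 42237000 = 1
Since this equals 1, (6499, 570) is a solution.

Yes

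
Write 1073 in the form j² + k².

We need to find integers j, k > 0 such that j² + k² = 1073.
Trying j = 7: k² = 1073 - 7² = 1073 - 49 = 1024
k = 32
Check: 7² + 32² = 49 + 1024 = 1073 ✓

1073 = 7² + 32²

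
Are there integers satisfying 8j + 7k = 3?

Step 1: Compute gcd(8, 7).
gcd(8, 7) = 1

Step 2: Check divisibility.
Does 1 divide 3? 3 = 1 x 3, so yes.

By the theorem on linear Diophantine equations, 8j + 7k = 3 has integer solutions if and only if gcd(8, 7) divides 3. Since 1 | 3, solutions exist.

Yes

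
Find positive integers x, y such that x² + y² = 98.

Search for x with 98 - x² a perfect square.
x = 7: 98 - 7² = 98 - 49 = 49 = 7² ✓
So x = 7, y = 7.

x = 7, y = 7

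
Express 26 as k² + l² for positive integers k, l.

We need to find integers k, l > 0 such that k² + l² = 26.
Trying k = 1: l² = 26 - 1² = 26 - 1 = 25
l = 5
Check: 1² + 5² = 1 + 25 = 26 ✓

26 = 1² + 5²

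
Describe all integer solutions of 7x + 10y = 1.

Step 1: Compute gcd(7, 10) = 1.
Since 1 divides 1, solutions exist.

Step 2: Find a particular solution using extended Euclidean algorithm.
We get x₀ = 3, y₀ = -2.
Check: 7*3 + 10*-2 = 1 = 1 ✓

Step 3: Write the general solution.
x = 3 + (10/1)t = 3 + 10t
y = -2 - (7/1)t = -2 - 7t
for any integer t.

x = 3 + 10t, y = -2 - 7t for integer t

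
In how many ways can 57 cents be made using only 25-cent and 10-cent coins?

We need non-negative integers (x, y) with 25x + 10y = 57.
For each x from 0 to 2, check if (57 - 25x) is a non-negative multiple of 10.
Solutions (x, y): none
Count: 0

0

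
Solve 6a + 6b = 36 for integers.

Step 1: Check solvability.
gcd(6, 6) = 6
Since 6 divides 36, solutions exist.

Step 2: Apply extended Euclidean algorithm to find gcd.
We find integers such that 6*x0 + 6*y0 = 6

Step 3: Scale the particular solution.
Multiply by 36/6 = 6:
a = 0, b = 6

Step 4: Verify.
6*(0) + 6*(6) = 36 = 36 ✓

a = 0, b = 6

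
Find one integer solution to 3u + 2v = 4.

Step 1: Check solvability.
gcd(3, 2) = 1
Since 1 divides 4, solutions exist.

Step 2: Apply extended Euclidean algorithm to find gcd.
We find integers such that 3*x0 + 2*y0 = 1

Step 3: Scale the particular solution.
Multiply by 4/1 = 4:
u = 4, v = -4

Step 4: Verify.
3*(4) + 2*(-4) = 4 = 4 ✓

u = 4, v = -4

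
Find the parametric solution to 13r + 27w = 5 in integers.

Step 1: Compute gcd(13, 27) = 1.
Since 1 divides 5, solutions exist.

Step 2: Find a particular solution using extended Euclidean algorithm.
We get r₀ = -10, w₀ = 5.
Check: 13*-10 + 27*5 = 5 = 5 ✓

Step 3: Write the general solution.
r = -10 + (27/1)t = -10 + 27t
w = 5 - (13/1)t = 5 - 13t
for any integer t.

r = -10 + 27t, w = 5 - 13t for integer t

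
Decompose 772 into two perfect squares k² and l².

We need to find integers k, l > 0 such that k² + l² = 772.
Trying k = 14: l² = 772 - 14² = 772 - 196 = 576
l = 24
Check: 14² + 24² = 196 + 576 = 772 ✓

772 = 14² + 24²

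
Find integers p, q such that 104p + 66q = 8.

Step 1: Check solvability.
gcd(104, 66) = 2
Since 2 divides 8, solutions exist.

Step 2: Apply extended Euclidean algorithm to find gcd.
We find integers such that 104*x0 + 66*y0 = 2

Step 3: Scale the particular solution.
Multiply by 8/2 = 4:
p = 28, q = -44

Step 4: Verify.
104*(28) + 66*(-44) = 8 = 8 ✓

p = 28, q = -44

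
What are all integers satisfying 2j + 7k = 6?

Step 1: Compute gcd(2, 7) = 1.
Since 1 divides 6, solutions exist.

Step 2: Find a particular solution using extended Euclidean algorithm.
We get j₀ = -18, k₀ = 6.
Check: 2*-18 + 7*6 = 6 = 6 ✓

Step 3: Write the general solution.
j = -18 + (7/1)t = -18 + 7t
k = 6 - (2/1)t = 6 - 2t
for any integer t.

j = -18 + 7t, k = 6 - 2t for integer t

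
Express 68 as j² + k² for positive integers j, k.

We need to find integers j, k > 0 such that j² + k² = 68.
Trying j = 2: k² = 68 - 2² = 68 - 4 = 64
k = 8
Check: 2² + 8² = 4 + 64 = 68 ✓

68 = 2² + 8²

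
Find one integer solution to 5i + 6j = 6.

Step 1: Check solvability.
gcd(5, 6) = 1
Since 1 divides 6, solutions exist.

Step 2: Apply extended Euclidean algorithm to find gcd.
We find integers such that 5*x0 + 6*y0 = 1

Step 3: Scale the particular solution.
Multiply by 6/1 = 6:
i = -6, j = 6

Step 4: Verify.
5*(-6) + 6*(6) = 6 = 6 ✓

i = -6, j = 6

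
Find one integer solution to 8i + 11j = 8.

Step 1: Check solvability.
gcd(8, 11) = 1
Since 1 divides 8, solutions exist.

Step 2: Apply extended Euclidean algorithm to find gcd.
We find integers such that 8*x0 + 11*y0 = 1

Step 3: Scale the particular solution.
Multiply by 8/1 = 8:
i = -32, j = 24

Step 4: Verify.
8*(-32) + 11*(24) = 8 = 8 ✓

i = -32, j = 24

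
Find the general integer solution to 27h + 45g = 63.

Step 1: Compute gcd(27, 45) = 9.
Since 9 divides 63, solutions exist.

Step 2: Find a particular solution using extended Euclidean algorithm.
We get h₀ = 14, g₀ = -7.
Check: 27*14 + 45*-7 = 63 = 63 ✓

Step 3: Write the general solution.
h = 14 + (45/9)t = 14 + 5t
g = -7 - (27/9)t = -7 - 3t
for any integer t.

h = 14 + 5t, g = -7 - 3t for integer t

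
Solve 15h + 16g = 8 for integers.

Step 1: Check solvability.
gcd(15, 16) = 1
Since 1 divides 8, solutions exist.

Step 2: Apply extended Euclidean algorithm to find gcd.
We find integers such that 15*x0 + 16*y0 = 1

Step 3: Scale the particular solution.
Multiply by 8/1 = 8:
h = -8, g = 8

Step 4: Verify.
15*(-8) + 16*(8) = 8 = 8 ✓

h = -8, g = 8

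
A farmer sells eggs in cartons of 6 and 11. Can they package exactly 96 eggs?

We need non-negative a, b with 6a + 11b = 96.
gcd(6, 11) = 1 divides 96.
Try a = 5: 11b = 96 - 30 = 66, so b = 6.
One way: 5 cartons of 6 and 6 cartons of 11.

Yes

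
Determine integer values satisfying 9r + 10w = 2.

Step 1: Check solvability.
gcd(9, 10) = 1
Since 1 divides 2, solutions exist.

Step 2: Apply extended Euclidean algorithm to find gcd.
We find integers such that 9*x0 + 10*y0 = 1

Step 3: Scale the particular solution.
Multiply by 2/1 = 2:
r = -2, w = 2

Step 4: Verify.
9*(-2) + 10*(2) = 2 = 2 ✓

r = -2, w = 2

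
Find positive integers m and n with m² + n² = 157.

We need to find integers m, n > 0 such that m² + n² = 157.
Trying m = 6: n² = 157 - 6² = 157 - 36 = 121
n = 11
Check: 6² + 11² = 36 + 121 = 157 ✓

157 = 6² + 11²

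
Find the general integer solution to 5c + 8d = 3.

Step 1: Compute gcd(5, 8) = 1.
Since 1 divides 3, solutions exist.

Step 2: Find a particular solution using extended Euclidean algorithm.
We get c₀ = -9, d₀ = 6.
Check: 5*-9 + 8*6 = 3 = 3 ✓

Step 3: Write the general solution.
c = -9 + (8/1)t = -9 + 8t
d = 6 - (5/1)t = 6 - 5t
for any integer t.

c = -9 + 8t, d = 6 - 5t for integer t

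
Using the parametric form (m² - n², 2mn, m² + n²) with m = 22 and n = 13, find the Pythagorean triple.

a = m² - n² = 484 - 169 = 315
b = 2mn = 2·22·13 = 572
c = m² + n² = 484 + 169 = 653
Verify: 315² + 572² = 99225 + 327184 = 426409 = 653² ✓

(315, 572, 653)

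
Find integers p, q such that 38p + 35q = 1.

Step 1: Check solvability.
gcd(38, 35) = 1
Since 1 divides 1, solutions exist.

Step 2: Apply extended Euclidean algorithm to find gcd.
We find integers such that 38*x0 + 35*y0 = 1

Step 3: Scale the particular solution.
Multiply by 1/1 = 1:
p = 12, q = -13

Step 4: Verify.
38*(12) + 35*(-13) = 1 = 1 ✓

p = 12, q = -13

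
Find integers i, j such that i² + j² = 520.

We need to find integers i, j > 0 such that i² + j² = 520.
Trying i = 6: j² = 520 - 6² = 520 - 36 = 484
j = 22
Check: 6² + 22² = 36 + 484 = 520 ✓

520 = 6² + 22²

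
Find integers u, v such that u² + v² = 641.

We need to find integers u, v > 0 such that u² + v² = 641.
Trying u = 4: v² = 641 - 4² = 641 - 16 = 625
v = 25
Check: 4² + 25² = 16 + 625 = 641 ✓

641 = 4² + 25²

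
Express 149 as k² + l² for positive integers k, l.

We need to find integers k, l > 0 such that k² + l² = 149.
Trying k = 7: l² = 149 - 7² = 149 - 49 = 100
l = 10
Check: 7² + 10² = 49 + 100 = 149 ✓

149 = 7² + 10²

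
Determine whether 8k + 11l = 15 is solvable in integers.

Step 1: Compute gcd(8, 11).
gcd(8, 11) = 1

Step 2: Check divisibility.
Does 1 divide 15? 15 = 1 x 15, so yes.

By the theorem on linear Diophantine equations, 8k + 11l = 15 has integer solutions if and only if gcd(8, 11) divides 15. Since 1 | 15, solutions exist.

Yes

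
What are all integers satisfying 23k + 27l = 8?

Step 1: Compute gcd(23, 27) = 1.
Since 1 divides 8, solutions exist.

Step 2: Find a particular solution using extended Euclidean algorithm.
We get k₀ = -56, l₀ = 48.
Check: 23*-56 + 27*48 = 8 = 8 ✓

Step 3: Write the general solution.
k = -56 + (27/1)t = -56 + 27t
l = 48 - (23/1)t = 48 - 23t
for any integer t.

k = -56 + 27t, l = 48 - 23t for integer t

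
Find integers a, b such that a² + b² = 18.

We need to find integers a, b > 0 such that a² + b² = 18.
Trying a = 3: b² = 18 - 3² = 18 - 9 = 9
b = 3
Check: 3² + 3² = 9 + 9 = 18 ✓

18 = 3² + 3²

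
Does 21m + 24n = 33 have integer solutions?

Step 1: Compute gcd(21, 24).
gcd(21, 24) = 3

Step 2: Check divisibility.
Does 3 divide 33? 33 = 3 x 11, so yes.

By the theorem on linear Diophantine equations, 21m + 24n = 33 has integer solutions if and only if gcd(21, 24) divides 33. Since 3 | 33, solutions exist.

Yes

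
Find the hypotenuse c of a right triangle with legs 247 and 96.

c² = a² + b² = 247² + 96² = 61009 + 9216 = 70225
c = 265

265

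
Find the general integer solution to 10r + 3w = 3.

Step 1: Compute gcd(10, 3) = 1.
Since 1 divides 3, solutions exist.

Step 2: Find a particular solution using extended Euclidean algorithm.
We get r₀ = 3, w₀ = -9.
Check: 10*3 + 3*-9 = 3 = 3 ✓

Step 3: Write the general solution.
r = 3 + (3/1)t = 3 + 3t
w = -9 - (10/1)t = -9 - 10t
for any integer t.

r = 3 + 3t, w = -9 - 10t for integer t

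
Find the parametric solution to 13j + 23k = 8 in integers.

Step 1: Compute gcd(13, 23) = 1.
Since 1 divides 8, solutions exist.

Step 2: Find a particular solution using extended Euclidean algorithm.
We get j₀ = -56, k₀ = 32.
Check: 13*-56 + 23*32 = 8 = 8 ✓

Step 3: Write the general solution.
j = -56 + (23/1)t = -56 + 23t
k = 32 - (13/1)t = 32 - 13t
for any integer t.

j = -56 + 23t, k = 32 - 13t for integer t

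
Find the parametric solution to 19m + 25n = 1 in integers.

Step 1: Compute gcd(19, 25) = 1.
Since 1 divides 1, solutions exist.

Step 2: Find a particular solution using extended Euclidean algorithm.
We get m₀ = 4, n₀ = -3.
Check: 19*4 + 25*-3 = 1 = 1 ✓

Step 3: Write the general solution.
m = 4 + (25/1)t = 4 + 25t
n = -3 - (19/1)t = -3 - 19t
for any integer t.

m = 4 + 25t, n = -3 - 19t for integer t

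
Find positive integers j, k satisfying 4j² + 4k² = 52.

Try small values of j and check whether (52 - 4j²)/4 is a perfect square.
j = 3: 4·3² = 36, so 4k² = 52 - 36 = 16, giving k² = 4, k = 2.
Check: 4·3² + 4·2² = 36 + 16 = 52 ✓

j = 3, k = 2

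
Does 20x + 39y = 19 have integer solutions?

Step 1: Compute gcd(20, 39).
gcd(20, 39) = 1

Step 2: Check divisibility.
Does 1 divide 19? 19 = 1 x 19, so yes.

By the theorem on linear Diophantine equations, 20x + 39y = 19 has integer solutions if and only if gcd(20, 39) divides 19. Since 1 | 19, solutions exist.

Yes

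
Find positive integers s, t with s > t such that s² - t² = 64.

Factor: s² - t² = (s+t)(s-t) = 64.
We need two factors of 64 with the same parity.
Use s+t = 32 and s-t = 2 (product 32·2 = 64).
Adding: 2s = 34, so s = 17.
Subtracting: 2t = 30, so t = 15.
Check: 17² - 15² = 289 - 225 = 64 ✓

s = 17, t = 15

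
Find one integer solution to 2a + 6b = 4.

Step 1: Check solvability.
gcd(2, 6) = 2
Since 2 divides 4, solutions exist.

Step 2: Apply extended Euclidean algorithm to find gcd.
We find integers such that 2*x0 + 6*y0 = 2

Step 3: Scale the particular solution.
Multiply by 4/2 = 2:
a = 2, b = 0

Step 4: Verify.
2*(2) + 6*(0) = 4 = 4 ✓

a = 2, b = 0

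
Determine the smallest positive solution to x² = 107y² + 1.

We seek the smallest positive integers (x, y) with x² - 107y² = 1, i.e., x² = 107y² + 1.
Try successive y values:
y = 1: x² = 107·1² + 1 = 108, not a perfect square
y = 2: x² = 107·2² + 1 = 429, not a perfect square
y = 3: x² = 107·3² + 1 = 964, not a perfect square
... continuing the search (or via continued fractions) ...
y = 93: x² = 107·93² + 1 = 925444, x = 962 ✓

Verify: 962² - 107·93² = 925444 - 925443 = 1 ✓

x = 962, y = 93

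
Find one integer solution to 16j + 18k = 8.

Step 1: Check solvability.
gcd(16, 18) = 2
Since 2 divides 8, solutions exist.

Step 2: Apply extended Euclidean algorithm to find gcd.
We find integers such that 16*x0 + 18*y0 = 2

Step 3: Scale the particular solution.
Multiply by 8/2 = 4:
j = -4, k = 4

Step 4: Verify.
16*(-4) + 18*(4) = 8 = 8 ✓

j = -4, k = 4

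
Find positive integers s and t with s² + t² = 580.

We need to find integers s, t > 0 such that s² + t² = 580.
Trying s = 2: t² = 580 - 2² = 580 - 4 = 576
t = 24
Check: 2² + 24² = 4 + 576 = 580 ✓

580 = 2² + 24²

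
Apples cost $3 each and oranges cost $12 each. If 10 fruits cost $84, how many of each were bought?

Let a = apples, o = oranges.
a + o = 10
3a + 12o = 84
Substitute o = 10 - a:
3a + 12(10 - a) = 84
(3 - 12)a = 84 - 120
-9a = -36
a = 4, o = 10 - 4 = 6

Apples: 4, Oranges: 6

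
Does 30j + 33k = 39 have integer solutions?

Step 1: Compute gcd(30, 33).
gcd(30, 33) = 3

Step 2: Check divisibility.
Does 3 divide 39? 39 = 3 x 13, so yes.

By the theorem on linear Diophantine equations, 30j + 33k = 39 has integer solutions if and only if gcd(30, 33) divides 39. Since 3 | 39, solutions exist.

Yes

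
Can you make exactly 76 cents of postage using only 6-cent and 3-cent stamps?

We need non-negative x, y with 6x + 3y = 76.
gcd(6, 3) = 3, and 3 does not divide 76.
No integer solutions exist, so certainly no non-negative ones.

No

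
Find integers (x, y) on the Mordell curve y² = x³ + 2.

Try small integer x values and check whether x³ + 2 is a perfect square.
x = -1: x³ + 2 = -1³ + 2 = -1 + 2 = 1
Is 1 a perfect square? 1² = 1 ✓
So (x, y) = (-1, -1) is a solution.

x = -1, y = -1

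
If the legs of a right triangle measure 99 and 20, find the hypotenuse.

c² = a² + b² = 99² + 20² = 9801 + 400 = 10201
c = 101

101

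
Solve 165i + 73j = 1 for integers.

Step 1: Check solvability.
gcd(165, 73) = 1
Since 1 divides 1, solutions exist.

Step 2: Apply extended Euclidean algorithm to find gcd.
We find integers such that 165*x0 + 73*y0 = 1

Step 3: Scale the particular solution.
Multiply by 1/1 = 1:
i = -23, j = 52

Step 4: Verify.
165*(-23) + 73*(52) = 1 = 1 ✓

i = -23, j = 52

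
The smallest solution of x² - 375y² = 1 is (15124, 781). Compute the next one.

Solutions to x² - Dy² = 1 are generated by powers of (x₀ + y₀√D).
The next solution satisfies x₁ + y₁√375 = (x₀ + y₀√375)², giving:
x₁ = x₀² + 375y₀² = 15124² + 375·781² = 228735376 + 228735375 = 457470751
y₁ = 2x₀y₀ = 2·15124·781 = 23623688

Verify: 457470751² - 375·23623688² = 209279488020504001 - 209279488020504000 = 1 ✓

x = 457470751, y = 23623688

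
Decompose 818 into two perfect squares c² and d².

We need to find integers c, d > 0 such that c² + d² = 818.
Trying c = 17: d² = 818 - 17² = 818 - 289 = 529
d = 23
Check: 17² + 23² = 289 + 529 = 818 ✓

818 = 17² + 23²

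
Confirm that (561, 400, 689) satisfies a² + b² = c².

Compute a² + b² = 561² + 400² = 314721 + 160000 = 474721
Compute c² = 689² = 474721
Since 474721 = 474721, confirmed.

Yes, it is a Pythagorean triple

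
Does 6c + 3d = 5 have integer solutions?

Step 1: Compute gcd(6, 3).
gcd(6, 3) = 3

Step 2: Check divisibility.
Does 3 divide 5? 5 = 3 x 1 + 2, so no.

By the theorem on linear Diophantine equations, 6c + 3d = 5 has integer solutions if and only if gcd(6, 3) divides 5. Since 3 does not divide 5, no solutions exist.

No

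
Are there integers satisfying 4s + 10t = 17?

Step 1: Compute gcd(4, 10).
gcd(4, 10) = 2

Step 2: Check divisibility.
Does 2 divide 17? 17 = 2 x 8 + 1, so no.

By the theorem on linear Diophantine equations, 4s + 10t = 17 has integer solutions if and only if gcd(4, 10) divides 17. Since 2 does not divide 17, no solutions exist.

No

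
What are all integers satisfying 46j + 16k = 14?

Step 1: Compute gcd(46, 16) = 2.
Since 2 divides 14, solutions exist.

Step 2: Find a particular solution using extended Euclidean algorithm.
We get j₀ = -7, k₀ = 21.
Check: 46*-7 + 16*21 = 14 = 14 ✓

Step 3: Write the general solution.
j = -7 + (16/2)t = -7 + 8t
k = 21 - (46/2)t = 21 - 23t
for any integer t.

j = -7 + 8t, k = 21 - 23t for integer t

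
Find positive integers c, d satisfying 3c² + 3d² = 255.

Try small values of c and check whether (255 - 3c²)/3 is a perfect square.
c = 2: 3·2² = 12, so 3d² = 255 - 12 = 243, giving d² = 81, d = 9.
Check: 3·2² + 3·9² = 12 + 243 = 255 ✓

c = 2, d = 9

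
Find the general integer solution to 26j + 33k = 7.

Step 1: Compute gcd(26, 33) = 1.
Since 1 divides 7, solutions exist.

Step 2: Find a particular solution using extended Euclidean algorithm.
We get j₀ = 98, k₀ = -77.
Check: 26*98 + 33*-77 = 7 = 7 ✓

Step 3: Write the general solution.
j = 98 + (33/1)t = 98 + 33t
k = -77 - (26/1)t = -77 - 26t
for any integer t.

j = 98 + 33t, k = -77 - 26t for integer t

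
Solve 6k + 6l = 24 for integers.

Step 1: Check solvability.
gcd(6, 6) = 6
Since 6 divides 24, solutions exist.

Step 2: Apply extended Euclidean algorithm to find gcd.
We find integers such that 6*x0 + 6*y0 = 6

Step 3: Scale the particular solution.
Multiply by 24/6 = 4:
k = 0, l = 4

Step 4: Verify.
6*(0) + 6*(4) = 24 = 24 ✓

k = 0, l = 4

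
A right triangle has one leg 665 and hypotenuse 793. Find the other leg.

b² = c² - a² = 628849 - 442225 = 186624
b = 432

432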